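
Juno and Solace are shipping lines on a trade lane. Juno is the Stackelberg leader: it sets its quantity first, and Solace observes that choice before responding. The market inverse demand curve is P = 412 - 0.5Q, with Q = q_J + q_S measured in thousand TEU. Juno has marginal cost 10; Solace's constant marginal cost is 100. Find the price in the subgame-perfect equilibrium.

The follower Solace best-responds to any q_J: π_S = (412 - 0.5Q)q_S - 100q_S.
Setting the follower's marginal profit to zero, 312 - (1/2)q_J - q_S = 0, i.e. q_S = (312 - (1/2)q_J).
The leader anticipates this reaction. Substituting into P = 412 - 0.5Q gives P = 256 - (1/4)q_J, so π_J = (256 - (1/4)q_J)q_J - 10q_J.
Maximising: ∂π_J/∂q_J = 246 - (1/2)q_J = 0, giving q_J = 492.
Then q_S = (312 - (1/2)·492) = 66.
Total output Q = 558, so price P = 412 - (1/2)·558 = 133.

133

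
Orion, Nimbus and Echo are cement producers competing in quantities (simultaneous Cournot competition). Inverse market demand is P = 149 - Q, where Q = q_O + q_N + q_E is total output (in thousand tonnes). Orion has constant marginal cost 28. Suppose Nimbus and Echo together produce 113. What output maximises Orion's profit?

With rivals' combined output fixed at 113, Orion's profit is π_O = (149 - 113 - q_O)q_O - (28q_O) = (36 - q_O)q_O - (28q_O).
∂π_O/∂q_O = 8 - 2q_O = 0, so q_O = 4.

4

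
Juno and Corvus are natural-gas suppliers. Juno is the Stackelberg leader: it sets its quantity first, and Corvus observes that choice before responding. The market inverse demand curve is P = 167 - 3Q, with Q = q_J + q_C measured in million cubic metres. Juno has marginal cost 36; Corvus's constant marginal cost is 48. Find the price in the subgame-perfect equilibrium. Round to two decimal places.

71.75

The follower Corvus best-responds to any q_J: π_C = (167 - 3Q)q_C - 48q_C.
Follower FOC: 119 - 3q_J - 6q_C = 0, so q_C(q_J) = (119 - 3q_J)/6.
The leader anticipates this reaction. Substituting into P = 167 - 3Q gives P = 215/2 - (3/2)q_J, so π_J = (215/2 - (3/2)q_J)q_J - 36q_J.
Leader FOC: 143/2 - 3q_J = 0, so q_J = 143/6.
Then q_C = (119 - 3·(143/6))/6 = 95/12.
Total output Q = 127/4, so price P = 167 - 3·(127/4) = 287/4.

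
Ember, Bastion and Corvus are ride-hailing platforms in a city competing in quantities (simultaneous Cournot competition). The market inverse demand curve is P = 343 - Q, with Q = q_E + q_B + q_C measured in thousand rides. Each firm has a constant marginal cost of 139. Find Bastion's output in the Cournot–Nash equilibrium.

51

A representative firm's profit is π_i = q_i(343 - Q) - 139q_i.
Setting ∂π_i/∂q_i = 0 with rivals' quantities fixed: 204 - 2q_i - Σ_{j≠i} q_j = 0.
With identical firms every q_j equals q_i, so Σ_{j≠i} q_j = 2q_i and 204 = 4q_i, giving q_i = 51.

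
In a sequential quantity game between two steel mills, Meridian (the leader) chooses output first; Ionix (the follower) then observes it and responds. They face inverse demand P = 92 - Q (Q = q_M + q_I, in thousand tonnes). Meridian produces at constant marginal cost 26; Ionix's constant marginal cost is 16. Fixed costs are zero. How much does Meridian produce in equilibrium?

The follower Ionix best-responds to any q_M: π_I = (92 - Q)q_I - 16q_I.
Follower FOC: 76 - q_M - 2q_I = 0, so q_I(q_M) = (76 - q_M)/2.
Meridian substitutes q_I(q_M) into its own profit: π_M = q_M(92 - q_M - (76 - q_M)/2) - 26q_M = (54 - (1/2)q_M)q_M - 26q_M.
Maximising: ∂π_M/∂q_M = 28 - q_M = 0, giving q_M = 28.
Then q_I = (76 - 28)/2 = 24.

28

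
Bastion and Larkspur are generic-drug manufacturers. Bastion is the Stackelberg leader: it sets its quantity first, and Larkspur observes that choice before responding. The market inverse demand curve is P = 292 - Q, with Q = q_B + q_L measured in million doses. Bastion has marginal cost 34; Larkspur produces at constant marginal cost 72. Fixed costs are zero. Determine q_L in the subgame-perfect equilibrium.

36

The follower Larkspur best-responds to any q_B: π_L = (292 - Q)q_L - 72q_L.
Follower FOC: 220 - q_B - 2q_L = 0, so q_L(q_B) = (220 - q_B)/2.
Bastion substitutes q_L(q_B) into its own profit: π_B = q_B(292 - q_B - (220 - q_B)/2) - 34q_B = (182 - (1/2)q_B)q_B - 34q_B.
Maximising: ∂π_B/∂q_B = 148 - q_B = 0, giving q_B = 148.
Then q_L = (220 - 148)/2 = 36.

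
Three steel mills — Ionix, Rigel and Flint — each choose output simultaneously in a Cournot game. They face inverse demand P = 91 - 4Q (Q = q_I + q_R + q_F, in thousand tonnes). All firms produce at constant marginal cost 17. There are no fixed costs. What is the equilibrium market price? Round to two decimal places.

A representative firm's profit is π_i = q_i(91 - 4Q) - 17q_i.
Setting ∂π_i/∂q_i = 0 with rivals' quantities fixed: 74 - 8q_i - 4·Σ_{j≠i} q_j = 0.
With identical firms every q_j equals q_i, so Σ_{j≠i} q_j = 2q_i and 74 = 16q_i, giving q_i = 37/8.
Total output Q = 111/8, so price P = 91 - 4·(111/8) = 71/2.

35.50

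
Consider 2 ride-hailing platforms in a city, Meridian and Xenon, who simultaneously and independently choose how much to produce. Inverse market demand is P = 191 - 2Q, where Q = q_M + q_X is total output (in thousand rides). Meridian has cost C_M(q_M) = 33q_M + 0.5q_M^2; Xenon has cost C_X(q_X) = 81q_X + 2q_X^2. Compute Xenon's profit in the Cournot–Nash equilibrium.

Meridian's profit: π_M = (191 - 2Q)q_M - (33q_M + (1/2)q_M²). Setting ∂π_M/∂q_M = 0: 158 - 5q_M - 2(q_X) = 0.
Xenon's profit: π_X = (191 - 2Q)q_X - (81q_X + 2q_X²). Setting ∂π_X/∂q_X = 0: 110 - 8q_X - 2(q_M) = 0.
Rearranging gives the reaction functions q_M = (158 - 2q_X)/5 and q_X = (110 - 2q_M)/8.
Solving the pair: q_M = 29, q_X = 13/2.
Price P = 191 - 2·(71/2) = 120.
Xenon's profit: 120·(13/2) - 81·(13/2) - 2(13/2)² = 169.

169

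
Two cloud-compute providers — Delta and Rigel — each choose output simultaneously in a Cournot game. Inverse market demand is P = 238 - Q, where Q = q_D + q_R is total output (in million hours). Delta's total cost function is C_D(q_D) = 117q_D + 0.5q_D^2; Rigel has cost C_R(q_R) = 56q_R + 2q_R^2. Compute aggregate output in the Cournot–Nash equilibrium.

57

Delta's profit: π_D = (238 - Q)q_D - (117q_D + (1/2)q_D²). Setting ∂π_D/∂q_D = 0: 121 - 3q_D - (q_R) = 0.
Rigel's first-order condition: 182 - 6q_R - (q_D) = 0.
Best responses: q_D = (121 - q_R)/3, q_R = (182 - q_D)/6.
Substituting one into the other gives q_D = 32 and q_R = 25.
Total output Q = 32 + 25 = 57.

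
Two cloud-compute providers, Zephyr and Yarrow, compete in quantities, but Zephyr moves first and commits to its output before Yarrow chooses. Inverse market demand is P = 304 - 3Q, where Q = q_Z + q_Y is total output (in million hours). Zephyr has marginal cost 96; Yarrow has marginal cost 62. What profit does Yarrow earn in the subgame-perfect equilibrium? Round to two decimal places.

The follower Yarrow best-responds to any q_Z: π_Y = (304 - 3Q)q_Y - 62q_Y.
Setting the follower's marginal profit to zero, 242 - 3q_Z - 6q_Y = 0, i.e. q_Y = (242 - 3q_Z)/6.
The leader anticipates this reaction. Substituting into P = 304 - 3Q gives P = 183 - (3/2)q_Z, so π_Z = (183 - (3/2)q_Z)q_Z - 96q_Z.
Maximising: ∂π_Z/∂q_Z = 87 - 3q_Z = 0, giving q_Z = 29.
Then q_Y = (242 - 3·29)/6 = 155/6.
Price P = 304 - 3·(329/6) = 279/2.
Yarrow's profit: (279/2 - 62)·(155/6) = 2002.0833.

2002.08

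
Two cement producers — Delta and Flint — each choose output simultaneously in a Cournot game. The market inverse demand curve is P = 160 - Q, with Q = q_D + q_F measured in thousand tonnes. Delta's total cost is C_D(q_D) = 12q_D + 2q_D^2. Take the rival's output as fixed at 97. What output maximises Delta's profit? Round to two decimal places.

With the rival's output fixed at 97, Delta's profit is π_D = (160 - 97 - q_D)q_D - (12q_D + 2q_D²) = (63 - q_D)q_D - (12q_D + 2q_D²).
∂π_D/∂q_D = 51 - 6q_D = 0, so q_D = 17/2.

8.50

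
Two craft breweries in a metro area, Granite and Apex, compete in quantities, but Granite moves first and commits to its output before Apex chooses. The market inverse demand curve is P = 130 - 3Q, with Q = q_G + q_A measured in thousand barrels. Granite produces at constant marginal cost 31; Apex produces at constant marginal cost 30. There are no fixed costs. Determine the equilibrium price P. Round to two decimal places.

Solve by backward induction. Given q_G, the follower Apex maximises π_A = (130 - 3q_G - 3q_A)q_A - 30q_A.
∂π_A/∂q_A = 100 - 3q_G - 6q_A = 0 gives the reaction function q_A = (100 - 3q_G)/6.
Granite substitutes q_A(q_G) into its own profit: π_G = q_G(130 - 3q_G - (100 - 3q_G)/2) - 31q_G = (80 - (3/2)q_G)q_G - 31q_G.
Maximising: ∂π_G/∂q_G = 49 - 3q_G = 0, giving q_G = 49/3.
Then q_A = (100 - 3·(49/3))/6 = 17/2.
Total output Q = 149/6, so price P = 130 - 3·(149/6) = 111/2.

55.50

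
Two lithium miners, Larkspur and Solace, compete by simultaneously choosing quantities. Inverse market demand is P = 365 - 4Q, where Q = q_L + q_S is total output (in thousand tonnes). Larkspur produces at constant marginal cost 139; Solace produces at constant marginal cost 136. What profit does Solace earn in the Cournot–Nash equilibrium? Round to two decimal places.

1495.11

Larkspur's profit: π_L = (365 - 4Q)q_L - (139q_L). Setting ∂π_L/∂q_L = 0: 226 - 8q_L - 4(q_S) = 0.
Solace's first-order condition: 229 - 8q_S - 4(q_L) = 0.
Best responses: q_L = (226 - 4q_S)/8, q_S = (229 - 4q_L)/8.
Substituting one into the other gives q_L = 223/12 and q_S = 58/3.
Price P = 365 - 4·(455/12) = 640/3.
Solace's profit: (640/3 - 136)·(58/3) = 1495.1111.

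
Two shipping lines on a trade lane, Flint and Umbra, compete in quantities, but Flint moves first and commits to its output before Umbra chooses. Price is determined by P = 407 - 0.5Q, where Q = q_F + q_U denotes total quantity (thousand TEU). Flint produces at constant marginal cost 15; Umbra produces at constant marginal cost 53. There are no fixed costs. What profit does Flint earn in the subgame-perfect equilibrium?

Solve by backward induction. Given q_F, the follower Umbra maximises π_U = (407 - (1/2)q_F - (1/2)q_U)q_U - 53q_U.
∂π_U/∂q_U = 354 - (1/2)q_F - q_U = 0 gives the reaction function q_U = (354 - (1/2)q_F).
Flint substitutes q_U(q_F) into its own profit: π_F = q_F(407 - (1/2)q_F - (354 - (1/2)q_F)/2) - 15q_F = (230 - (1/4)q_F)q_F - 15q_F.
The leader's first-order condition 215 - (1/2)q_F = 0 yields q_F = 430.
Then q_U = (354 - (1/2)·430) = 139.
Price P = 407 - (1/2)·569 = 245/2.
Flint's profit: (245/2 - 15)·430 = 46225.

46225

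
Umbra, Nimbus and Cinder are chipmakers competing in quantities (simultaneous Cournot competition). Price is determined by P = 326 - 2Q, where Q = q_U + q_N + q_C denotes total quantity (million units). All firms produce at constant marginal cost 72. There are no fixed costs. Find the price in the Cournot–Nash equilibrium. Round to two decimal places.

A representative firm's profit is π_i = q_i(326 - 2Q) - 72q_i.
First-order condition (treating rivals' output as given): 254 - 4q_i - 2·Σ_{j≠i} q_j = 0.
By symmetry each firm produces the same amount; substituting Σ_{j≠i} q_j = 2q_i yields q_i = 254/8 = 127/4.
Total output Q = 381/4, so price P = 326 - 2·(381/4) = 271/2.

135.50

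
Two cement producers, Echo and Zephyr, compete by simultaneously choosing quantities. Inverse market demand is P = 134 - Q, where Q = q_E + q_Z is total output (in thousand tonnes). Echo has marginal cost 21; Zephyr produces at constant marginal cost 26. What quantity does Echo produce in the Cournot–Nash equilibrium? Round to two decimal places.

39.33

Echo's profit: π_E = (134 - Q)q_E - (21q_E). Setting ∂π_E/∂q_E = 0: 113 - 2q_E - (q_Z) = 0.
Zephyr's first-order condition: 108 - 2q_Z - (q_E) = 0.
Rearranging gives the reaction functions q_E = (113 - q_Z)/2 and q_Z = (108 - q_E)/2.
Solving the pair: q_E = 118/3, q_Z = 103/3.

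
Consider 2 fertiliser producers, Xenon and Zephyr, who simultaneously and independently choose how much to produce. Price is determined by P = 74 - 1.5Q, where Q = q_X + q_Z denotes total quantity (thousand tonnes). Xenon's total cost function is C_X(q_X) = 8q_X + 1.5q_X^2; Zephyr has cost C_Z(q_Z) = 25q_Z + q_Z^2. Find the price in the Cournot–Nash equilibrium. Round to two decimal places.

49.59

Xenon's profit: π_X = (74 - 1.5Q)q_X - (8q_X + (3/2)q_X²). Setting ∂π_X/∂q_X = 0: 66 - 6q_X - (3/2)(q_Z) = 0.
Zephyr's first-order condition: 49 - 5q_Z - (3/2)(q_X) = 0.
So q_X = (66 - (3/2)q_Z)/6 and q_Z = (49 - (3/2)q_X)/5.
Solving the pair: q_X = 342/37, q_Z = 260/37.
Total output Q = 602/37, so price P = 74 - (3/2)·(602/37) = 1835/37.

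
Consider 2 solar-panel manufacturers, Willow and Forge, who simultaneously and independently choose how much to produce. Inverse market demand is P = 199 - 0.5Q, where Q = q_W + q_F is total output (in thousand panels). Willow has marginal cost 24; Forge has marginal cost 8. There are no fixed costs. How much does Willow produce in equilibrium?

Willow's profit: π_W = (199 - 0.5Q)q_W - (24q_W). Setting ∂π_W/∂q_W = 0: 175 - q_W - (1/2)(q_F) = 0.
Forge's profit: π_F = (199 - 0.5Q)q_F - (8q_F). Setting ∂π_F/∂q_F = 0: 191 - q_F - (1/2)(q_W) = 0.
So q_W = (175 - (1/2)q_F) and q_F = (191 - (1/2)q_W).
Solving the pair: q_W = 106, q_F = 138.

106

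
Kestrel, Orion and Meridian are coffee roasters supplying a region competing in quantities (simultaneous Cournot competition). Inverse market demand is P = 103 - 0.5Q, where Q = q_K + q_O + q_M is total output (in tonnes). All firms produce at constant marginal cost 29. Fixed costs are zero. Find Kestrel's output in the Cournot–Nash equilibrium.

Each firm earns π_i = (103 - 0.5Q)q_i - 29q_i.
First-order condition (treating rivals' output as given): 74 - q_i - (1/2)·Σ_{j≠i} q_j = 0.
By symmetry each firm produces the same amount; substituting Σ_{j≠i} q_j = 2q_i yields q_i = 74/2 = 37.

37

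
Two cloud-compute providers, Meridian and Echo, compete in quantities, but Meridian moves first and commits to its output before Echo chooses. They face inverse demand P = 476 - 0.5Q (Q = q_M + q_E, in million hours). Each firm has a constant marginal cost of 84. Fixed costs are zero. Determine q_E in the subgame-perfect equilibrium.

Solve by backward induction. Given q_M, the follower Echo maximises π_E = (476 - (1/2)q_M - (1/2)q_E)q_E - 84q_E.
Follower FOC: 392 - (1/2)q_M - q_E = 0, so q_E(q_M) = (392 - (1/2)q_M).
The leader anticipates this reaction. Substituting into P = 476 - 0.5Q gives P = 280 - (1/4)q_M, so π_M = (280 - (1/4)q_M)q_M - 84q_M.
Maximising: ∂π_M/∂q_M = 196 - (1/2)q_M = 0, giving q_M = 392.
Then q_E = (392 - (1/2)·392) = 196.

196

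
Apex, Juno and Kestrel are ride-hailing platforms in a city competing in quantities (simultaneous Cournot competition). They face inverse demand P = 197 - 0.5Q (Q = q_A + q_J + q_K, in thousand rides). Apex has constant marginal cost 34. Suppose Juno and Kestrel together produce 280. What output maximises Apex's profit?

With rivals' combined output fixed at 280, Apex's profit is π_A = (197 - (1/2)·280 - (1/2)q_A)q_A - (34q_A) = (57 - (1/2)q_A)q_A - (34q_A).
∂π_A/∂q_A = 23 - q_A = 0, so q_A = 23.

23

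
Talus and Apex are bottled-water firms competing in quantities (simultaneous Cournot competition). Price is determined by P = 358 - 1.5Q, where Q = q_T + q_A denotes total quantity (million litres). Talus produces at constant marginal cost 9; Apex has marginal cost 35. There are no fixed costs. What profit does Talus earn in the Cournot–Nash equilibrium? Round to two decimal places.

Talus's profit: π_T = (358 - 1.5Q)q_T - (9q_T). Setting ∂π_T/∂q_T = 0: 349 - 3q_T - (3/2)(q_A) = 0.
Apex's profit: π_A = (358 - 1.5Q)q_A - (35q_A). Setting ∂π_A/∂q_A = 0: 323 - 3q_A - (3/2)(q_T) = 0.
So q_T = (349 - (3/2)q_A)/3 and q_A = (323 - (3/2)q_T)/3.
Solving the pair: q_T = 250/3, q_A = 66.
Price P = 358 - (3/2)·(448/3) = 134.
Talus's profit: (134 - 9)·(250/3) = 10416.6667.

10416.67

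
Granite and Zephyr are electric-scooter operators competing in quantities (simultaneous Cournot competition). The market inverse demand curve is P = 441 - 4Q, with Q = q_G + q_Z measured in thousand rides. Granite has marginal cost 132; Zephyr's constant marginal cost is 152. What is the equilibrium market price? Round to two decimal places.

241.67

Granite's profit: π_G = (441 - 4Q)q_G - (132q_G). Setting ∂π_G/∂q_G = 0: 309 - 8q_G - 4(q_Z) = 0.
Zephyr's first-order condition: 289 - 8q_Z - 4(q_G) = 0.
So q_G = (309 - 4q_Z)/8 and q_Z = (289 - 4q_G)/8.
Substituting one into the other gives q_G = 329/12 and q_Z = 269/12.
Total output Q = 299/6, so price P = 441 - 4·(299/6) = 725/3.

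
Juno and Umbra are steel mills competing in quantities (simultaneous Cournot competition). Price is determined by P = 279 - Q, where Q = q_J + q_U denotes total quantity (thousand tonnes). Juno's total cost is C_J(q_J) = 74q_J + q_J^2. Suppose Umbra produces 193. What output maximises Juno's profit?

3

With the rival's output fixed at 193, Juno's profit is π_J = (279 - 193 - q_J)q_J - (74q_J + q_J²) = (86 - q_J)q_J - (74q_J + q_J²).
∂π_J/∂q_J = 12 - 4q_J = 0, so q_J = 3.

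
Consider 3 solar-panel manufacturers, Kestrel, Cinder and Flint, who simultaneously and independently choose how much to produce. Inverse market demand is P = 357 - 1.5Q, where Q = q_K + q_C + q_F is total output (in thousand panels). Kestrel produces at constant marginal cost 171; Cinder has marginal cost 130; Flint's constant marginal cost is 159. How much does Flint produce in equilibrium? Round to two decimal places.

Kestrel's profit: π_K = (357 - 1.5Q)q_K - (171q_K). Setting ∂π_K/∂q_K = 0: 186 - 3q_K - (3/2)(q_C + q_F) = 0.
Cinder's first-order condition: 227 - 3q_C - (3/2)(q_K + q_F) = 0.
Flint's first-order condition: 198 - 3q_F - (3/2)(q_K + q_C) = 0.
Adding the 3 conditions: 611 − 3Q − 3Q = 0, i.e. Q = 611/6.
Back-substituting: q_K = (186 − 611/4)/(3/2) = 133/6, q_C = (227 − 611/4)/(3/2) = 99/2, q_F = (198 − 611/4)/(3/2) = 181/6.

30.17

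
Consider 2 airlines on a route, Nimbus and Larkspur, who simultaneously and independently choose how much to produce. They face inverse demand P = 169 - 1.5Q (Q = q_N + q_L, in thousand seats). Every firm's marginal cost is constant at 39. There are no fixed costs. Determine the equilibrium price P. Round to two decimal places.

82.33

A representative firm's profit is π_i = q_i(169 - 1.5Q) - 39q_i.
First-order condition (treating rivals' output as given): 130 - 3q_i - (3/2)q_j = 0.
With identical firms every q_j equals q_i, so q_j = q_i and 130 = (9/2)q_i, giving q_i = 260/9.
Total output Q = 520/9, so price P = 169 - (3/2)·(520/9) = 247/3.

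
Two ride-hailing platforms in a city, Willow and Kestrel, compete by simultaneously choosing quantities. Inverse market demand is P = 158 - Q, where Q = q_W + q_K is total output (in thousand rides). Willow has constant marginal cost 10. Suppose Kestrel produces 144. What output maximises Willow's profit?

2

With the rival's output fixed at 144, Willow's profit is π_W = (158 - 144 - q_W)q_W - (10q_W) = (14 - q_W)q_W - (10q_W).
∂π_W/∂q_W = 4 - 2q_W = 0, so q_W = 2.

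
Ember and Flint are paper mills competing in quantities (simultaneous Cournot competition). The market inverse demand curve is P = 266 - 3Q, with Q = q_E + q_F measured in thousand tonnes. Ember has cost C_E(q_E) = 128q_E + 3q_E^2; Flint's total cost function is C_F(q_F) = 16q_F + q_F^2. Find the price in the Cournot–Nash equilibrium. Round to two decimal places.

Ember's profit: π_E = (266 - 3Q)q_E - (128q_E + 3q_E²). Setting ∂π_E/∂q_E = 0: 138 - 12q_E - 3(q_F) = 0.
Flint's first-order condition: 250 - 8q_F - 3(q_E) = 0.
So q_E = (138 - 3q_F)/12 and q_F = (250 - 3q_E)/8.
Substituting one into the other gives q_E = 118/29 and q_F = 862/29.
Total output Q = 980/29, so price P = 266 - 3·(980/29) = 164.6207.

164.62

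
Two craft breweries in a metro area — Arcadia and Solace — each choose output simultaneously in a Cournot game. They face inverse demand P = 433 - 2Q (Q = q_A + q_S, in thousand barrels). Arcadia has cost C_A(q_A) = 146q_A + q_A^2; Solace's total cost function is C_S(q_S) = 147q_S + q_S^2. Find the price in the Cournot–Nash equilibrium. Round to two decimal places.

Arcadia's profit: π_A = (433 - 2Q)q_A - (146q_A + q_A²). Setting ∂π_A/∂q_A = 0: 287 - 6q_A - 2(q_S) = 0.
Solace's profit: π_S = (433 - 2Q)q_S - (147q_S + q_S²). Setting ∂π_S/∂q_S = 0: 286 - 6q_S - 2(q_A) = 0.
Rearranging gives the reaction functions q_A = (287 - 2q_S)/6 and q_S = (286 - 2q_A)/6.
Substituting one into the other gives q_A = 575/16 and q_S = 571/16.
Total output Q = 573/8, so price P = 433 - 2·(573/8) = 1159/4.

289.75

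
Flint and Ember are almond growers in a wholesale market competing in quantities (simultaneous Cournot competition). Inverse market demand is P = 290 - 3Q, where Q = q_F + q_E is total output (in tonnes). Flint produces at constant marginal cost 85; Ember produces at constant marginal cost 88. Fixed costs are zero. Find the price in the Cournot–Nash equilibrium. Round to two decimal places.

Flint's profit: π_F = (290 - 3Q)q_F - (85q_F). Setting ∂π_F/∂q_F = 0: 205 - 6q_F - 3(q_E) = 0.
Ember's first-order condition: 202 - 6q_E - 3(q_F) = 0.
Rearranging gives the reaction functions q_F = (205 - 3q_E)/6 and q_E = (202 - 3q_F)/6.
Solving the pair: q_F = 208/9, q_E = 199/9.
Total output Q = 407/9, so price P = 290 - 3·(407/9) = 463/3.

154.33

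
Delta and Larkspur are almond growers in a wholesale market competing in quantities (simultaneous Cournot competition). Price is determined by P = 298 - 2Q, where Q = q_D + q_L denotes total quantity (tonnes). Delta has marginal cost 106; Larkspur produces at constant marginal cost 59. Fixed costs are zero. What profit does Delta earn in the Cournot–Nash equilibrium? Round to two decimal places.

1168.06

Delta's profit: π_D = (298 - 2Q)q_D - (106q_D). Setting ∂π_D/∂q_D = 0: 192 - 4q_D - 2(q_L) = 0.
Larkspur's profit: π_L = (298 - 2Q)q_L - (59q_L). Setting ∂π_L/∂q_L = 0: 239 - 4q_L - 2(q_D) = 0.
Rearranging gives the reaction functions q_D = (192 - 2q_L)/4 and q_L = (239 - 2q_D)/4.
Substituting one into the other gives q_D = 145/6 and q_L = 143/3.
Price P = 298 - 2·(431/6) = 463/3.
Delta's profit: (463/3 - 106)·(145/6) = 1168.0556.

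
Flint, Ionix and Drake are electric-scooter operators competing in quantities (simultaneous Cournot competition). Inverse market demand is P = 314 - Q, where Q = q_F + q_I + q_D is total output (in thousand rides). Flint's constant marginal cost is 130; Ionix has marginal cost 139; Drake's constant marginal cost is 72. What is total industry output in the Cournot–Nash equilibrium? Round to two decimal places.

150.25

Flint's profit: π_F = (314 - Q)q_F - (130q_F). Setting ∂π_F/∂q_F = 0: 184 - 2q_F - (q_I + q_D) = 0.
Ionix's first-order condition: 175 - 2q_I - (q_F + q_D) = 0.
Drake's first-order condition: 242 - 2q_D - (q_F + q_I) = 0.
Adding the 3 conditions: 601 − 2Q − 2Q = 0, i.e. Q = 601/4.
Back-substituting: q_F = (184 − 601/4) = 135/4, q_I = (175 − 601/4) = 99/4, q_D = (242 − 601/4) = 367/4.
Total output Q = 135/4 + 99/4 + 367/4 = 601/4.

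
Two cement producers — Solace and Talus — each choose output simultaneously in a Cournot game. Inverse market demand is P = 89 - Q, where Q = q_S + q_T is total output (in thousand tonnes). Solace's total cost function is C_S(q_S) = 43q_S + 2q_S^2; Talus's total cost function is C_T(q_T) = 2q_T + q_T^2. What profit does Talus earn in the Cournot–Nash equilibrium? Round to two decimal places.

856.62

Solace's profit: π_S = (89 - Q)q_S - (43q_S + 2q_S²). Setting ∂π_S/∂q_S = 0: 46 - 6q_S - (q_T) = 0.
Talus's first-order condition: 87 - 4q_T - (q_S) = 0.
So q_S = (46 - q_T)/6 and q_T = (87 - q_S)/4.
Substituting one into the other gives q_S = 97/23 and q_T = 476/23.
Price P = 89 - 573/23 = 1474/23.
Talus's profit: (1474/23)·(476/23) - 2·(476/23) - (476/23)² = 856.6200.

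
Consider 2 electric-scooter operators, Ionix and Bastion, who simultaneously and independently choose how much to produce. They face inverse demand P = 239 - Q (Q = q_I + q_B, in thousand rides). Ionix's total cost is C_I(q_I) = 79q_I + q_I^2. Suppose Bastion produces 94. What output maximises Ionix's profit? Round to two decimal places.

16.50

With the rival's output fixed at 94, Ionix's profit is π_I = (239 - 94 - q_I)q_I - (79q_I + q_I²) = (145 - q_I)q_I - (79q_I + q_I²).
∂π_I/∂q_I = 66 - 4q_I = 0, so q_I = 33/2.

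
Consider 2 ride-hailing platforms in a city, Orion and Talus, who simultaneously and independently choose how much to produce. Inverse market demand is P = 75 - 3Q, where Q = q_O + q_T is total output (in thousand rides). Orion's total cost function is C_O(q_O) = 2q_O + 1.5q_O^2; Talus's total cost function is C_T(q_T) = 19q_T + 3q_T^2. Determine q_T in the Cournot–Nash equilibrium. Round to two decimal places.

2.88

Orion's profit: π_O = (75 - 3Q)q_O - (2q_O + (3/2)q_O²). Setting ∂π_O/∂q_O = 0: 73 - 9q_O - 3(q_T) = 0.
Talus's profit: π_T = (75 - 3Q)q_T - (19q_T + 3q_T²). Setting ∂π_T/∂q_T = 0: 56 - 12q_T - 3(q_O) = 0.
Best responses: q_O = (73 - 3q_T)/9, q_T = (56 - 3q_O)/12.
Solving the pair: q_O = 236/33, q_T = 95/33.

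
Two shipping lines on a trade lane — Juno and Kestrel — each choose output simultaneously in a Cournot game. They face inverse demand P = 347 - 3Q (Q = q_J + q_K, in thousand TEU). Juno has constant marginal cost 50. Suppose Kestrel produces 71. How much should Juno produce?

With the rival's output fixed at 71, Juno's profit is π_J = (347 - 3·71 - 3q_J)q_J - (50q_J) = (134 - 3q_J)q_J - (50q_J).
∂π_J/∂q_J = 84 - 6q_J = 0, so q_J = 14.

14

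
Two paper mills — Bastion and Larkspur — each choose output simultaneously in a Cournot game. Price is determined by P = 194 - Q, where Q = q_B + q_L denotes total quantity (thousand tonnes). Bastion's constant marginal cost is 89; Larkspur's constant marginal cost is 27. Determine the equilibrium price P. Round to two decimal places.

Bastion's profit: π_B = (194 - Q)q_B - (89q_B). Setting ∂π_B/∂q_B = 0: 105 - 2q_B - (q_L) = 0.
Larkspur's profit: π_L = (194 - Q)q_L - (27q_L). Setting ∂π_L/∂q_L = 0: 167 - 2q_L - (q_B) = 0.
Rearranging gives the reaction functions q_B = (105 - q_L)/2 and q_L = (167 - q_B)/2.
Solving the pair: q_B = 43/3, q_L = 229/3.
Total output Q = 272/3, so price P = 194 - 272/3 = 310/3.

103.33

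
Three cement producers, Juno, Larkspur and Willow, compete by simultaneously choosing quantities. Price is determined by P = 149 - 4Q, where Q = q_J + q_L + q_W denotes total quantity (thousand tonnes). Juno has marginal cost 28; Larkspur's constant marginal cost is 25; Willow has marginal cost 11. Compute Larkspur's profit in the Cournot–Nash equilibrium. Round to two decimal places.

Juno's profit: π_J = (149 - 4Q)q_J - (28q_J). Setting ∂π_J/∂q_J = 0: 121 - 8q_J - 4(q_L + q_W) = 0.
Larkspur's profit: π_L = (149 - 4Q)q_L - (25q_L). Setting ∂π_L/∂q_L = 0: 124 - 8q_L - 4(q_J + q_W) = 0.
Willow's first-order condition: 138 - 8q_W - 4(q_J + q_L) = 0.
Adding the 3 first-order conditions: 383 − 16Q = 0, so Q = 383/16.
Back-substituting: q_J = (121 − 383/4)/4 = 101/16, q_L = (124 − 383/4)/4 = 113/16, q_W = (138 − 383/4)/4 = 169/16.
Price P = 149 - 4·(383/16) = 213/4.
Larkspur's profit: (213/4 - 25)·(113/16) = 199.5156.

199.52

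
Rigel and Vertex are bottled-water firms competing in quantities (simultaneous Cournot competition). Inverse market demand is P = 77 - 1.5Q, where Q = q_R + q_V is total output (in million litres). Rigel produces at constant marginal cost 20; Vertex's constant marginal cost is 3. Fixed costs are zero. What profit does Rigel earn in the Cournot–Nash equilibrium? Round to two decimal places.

Rigel's profit: π_R = (77 - 1.5Q)q_R - (20q_R). Setting ∂π_R/∂q_R = 0: 57 - 3q_R - (3/2)(q_V) = 0.
Vertex's first-order condition: 74 - 3q_V - (3/2)(q_R) = 0.
Best responses: q_R = (57 - (3/2)q_V)/3, q_V = (74 - (3/2)q_R)/3.
Solving the pair: q_R = 80/9, q_V = 182/9.
Price P = 77 - (3/2)·(262/9) = 100/3.
Rigel's profit: (100/3 - 20)·(80/9) = 118.5185.

118.52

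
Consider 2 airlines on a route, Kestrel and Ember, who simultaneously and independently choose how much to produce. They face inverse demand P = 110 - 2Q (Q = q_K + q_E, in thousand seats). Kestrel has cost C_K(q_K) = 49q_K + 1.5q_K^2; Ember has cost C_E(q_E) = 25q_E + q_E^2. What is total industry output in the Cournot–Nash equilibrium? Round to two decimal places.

17.61

Kestrel's profit: π_K = (110 - 2Q)q_K - (49q_K + (3/2)q_K²). Setting ∂π_K/∂q_K = 0: 61 - 7q_K - 2(q_E) = 0.
Ember's profit: π_E = (110 - 2Q)q_E - (25q_E + q_E²). Setting ∂π_E/∂q_E = 0: 85 - 6q_E - 2(q_K) = 0.
Rearranging gives the reaction functions q_K = (61 - 2q_E)/7 and q_E = (85 - 2q_K)/6.
Substituting one into the other gives q_K = 98/19 and q_E = 473/38.
Total output Q = 98/19 + 473/38 = 669/38.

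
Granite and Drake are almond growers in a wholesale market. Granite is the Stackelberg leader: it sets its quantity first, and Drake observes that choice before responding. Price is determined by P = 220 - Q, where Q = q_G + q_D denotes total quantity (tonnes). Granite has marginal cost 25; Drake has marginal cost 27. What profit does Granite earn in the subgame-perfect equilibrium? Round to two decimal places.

Solve by backward induction. Given q_G, the follower Drake maximises π_D = (220 - q_G - q_D)q_D - 27q_D.
∂π_D/∂q_D = 193 - q_G - 2q_D = 0 gives the reaction function q_D = (193 - q_G)/2.
The leader anticipates this reaction. Substituting into P = 220 - Q gives P = 247/2 - (1/2)q_G, so π_G = (247/2 - (1/2)q_G)q_G - 25q_G.
Maximising: ∂π_G/∂q_G = 197/2 - q_G = 0, giving q_G = 197/2.
Then q_D = (193 - 197/2)/2 = 189/4.
Price P = 220 - 583/4 = 297/4.
Granite's profit: (297/4 - 25)·(197/2) = 4851.1250.

4851.13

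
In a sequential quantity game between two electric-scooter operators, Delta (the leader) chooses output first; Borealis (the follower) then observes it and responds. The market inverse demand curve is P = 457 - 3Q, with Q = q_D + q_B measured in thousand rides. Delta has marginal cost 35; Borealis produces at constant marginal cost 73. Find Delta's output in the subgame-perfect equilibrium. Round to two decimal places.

76.67

Solve by backward induction. Given q_D, the follower Borealis maximises π_B = (457 - 3q_D - 3q_B)q_B - 73q_B.
Setting the follower's marginal profit to zero, 384 - 3q_D - 6q_B = 0, i.e. q_B = (384 - 3q_D)/6.
Delta substitutes q_B(q_D) into its own profit: π_D = q_D(457 - 3q_D - (384 - 3q_D)/2) - 35q_D = (265 - (3/2)q_D)q_D - 35q_D.
Leader FOC: 230 - 3q_D = 0, so q_D = 230/3.
Then q_B = (384 - 3·(230/3))/6 = 77/3.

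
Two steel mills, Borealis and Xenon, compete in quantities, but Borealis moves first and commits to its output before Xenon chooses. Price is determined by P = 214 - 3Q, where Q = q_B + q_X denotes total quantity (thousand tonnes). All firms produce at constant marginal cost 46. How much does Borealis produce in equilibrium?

Solve by backward induction. Given q_B, the follower Xenon maximises π_X = (214 - 3q_B - 3q_X)q_X - 46q_X.
Follower FOC: 168 - 3q_B - 6q_X = 0, so q_X(q_B) = (168 - 3q_B)/6.
The leader anticipates this reaction. Substituting into P = 214 - 3Q gives P = 130 - (3/2)q_B, so π_B = (130 - (3/2)q_B)q_B - 46q_B.
The leader's first-order condition 84 - 3q_B = 0 yields q_B = 28.
Then q_X = (168 - 3·28)/6 = 14.

28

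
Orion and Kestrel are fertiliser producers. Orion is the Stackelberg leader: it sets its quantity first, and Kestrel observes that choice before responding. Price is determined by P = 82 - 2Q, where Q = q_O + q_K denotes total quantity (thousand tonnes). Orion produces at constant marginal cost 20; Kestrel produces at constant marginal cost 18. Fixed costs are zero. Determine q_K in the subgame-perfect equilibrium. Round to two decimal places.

The follower Kestrel best-responds to any q_O: π_K = (82 - 2Q)q_K - 18q_K.
Setting the follower's marginal profit to zero, 64 - 2q_O - 4q_K = 0, i.e. q_K = (64 - 2q_O)/4.
Orion substitutes q_K(q_O) into its own profit: π_O = q_O(82 - 2q_O - (64 - 2q_O)/2) - 20q_O = (50 - q_O)q_O - 20q_O.
Maximising: ∂π_O/∂q_O = 30 - 2q_O = 0, giving q_O = 15.
Then q_K = (64 - 2·15)/4 = 17/2.

8.50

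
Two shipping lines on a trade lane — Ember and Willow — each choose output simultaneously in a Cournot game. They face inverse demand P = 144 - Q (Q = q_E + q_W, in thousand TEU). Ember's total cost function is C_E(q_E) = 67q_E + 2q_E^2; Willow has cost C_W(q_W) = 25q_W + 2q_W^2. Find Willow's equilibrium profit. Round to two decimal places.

993.72

Ember's profit: π_E = (144 - Q)q_E - (67q_E + 2q_E²). Setting ∂π_E/∂q_E = 0: 77 - 6q_E - (q_W) = 0.
Willow's profit: π_W = (144 - Q)q_W - (25q_W + 2q_W²). Setting ∂π_W/∂q_W = 0: 119 - 6q_W - (q_E) = 0.
Best responses: q_E = (77 - q_W)/6, q_W = (119 - q_E)/6.
Solving the pair: q_E = 49/5, q_W = 91/5.
Price P = 144 - 28 = 116.
Willow's profit: 116·(91/5) - 25·(91/5) - 2(91/5)² = 993.7200.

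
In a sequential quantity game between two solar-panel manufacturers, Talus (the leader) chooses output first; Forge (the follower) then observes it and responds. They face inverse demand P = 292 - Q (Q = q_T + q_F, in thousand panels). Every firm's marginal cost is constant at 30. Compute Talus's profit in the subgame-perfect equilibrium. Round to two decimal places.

The follower Forge best-responds to any q_T: π_F = (292 - Q)q_F - 30q_F.
Follower FOC: 262 - q_T - 2q_F = 0, so q_F(q_T) = (262 - q_T)/2.
The leader anticipates this reaction. Substituting into P = 292 - Q gives P = 161 - (1/2)q_T, so π_T = (161 - (1/2)q_T)q_T - 30q_T.
Maximising: ∂π_T/∂q_T = 131 - q_T = 0, giving q_T = 131.
Then q_F = (262 - 131)/2 = 131/2.
Price P = 292 - 393/2 = 191/2.
Talus's profit: (191/2 - 30)·131 = 8580.5000.

8580.50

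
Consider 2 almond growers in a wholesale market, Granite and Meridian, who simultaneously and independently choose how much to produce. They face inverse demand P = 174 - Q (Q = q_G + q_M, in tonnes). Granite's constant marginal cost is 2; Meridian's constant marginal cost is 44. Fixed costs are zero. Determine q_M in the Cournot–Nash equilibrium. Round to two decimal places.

Granite's profit: π_G = (174 - Q)q_G - (2q_G). Setting ∂π_G/∂q_G = 0: 172 - 2q_G - (q_M) = 0.
Meridian's first-order condition: 130 - 2q_M - (q_G) = 0.
Rearranging gives the reaction functions q_G = (172 - q_M)/2 and q_M = (130 - q_G)/2.
Solving the pair: q_G = 214/3, q_M = 88/3.

29.33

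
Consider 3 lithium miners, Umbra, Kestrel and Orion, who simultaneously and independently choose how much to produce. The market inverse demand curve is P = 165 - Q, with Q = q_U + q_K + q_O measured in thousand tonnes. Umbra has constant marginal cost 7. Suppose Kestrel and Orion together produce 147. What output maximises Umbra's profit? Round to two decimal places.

With rivals' combined output fixed at 147, Umbra's profit is π_U = (165 - 147 - q_U)q_U - (7q_U) = (18 - q_U)q_U - (7q_U).
∂π_U/∂q_U = 11 - 2q_U = 0, so q_U = 11/2.

5.50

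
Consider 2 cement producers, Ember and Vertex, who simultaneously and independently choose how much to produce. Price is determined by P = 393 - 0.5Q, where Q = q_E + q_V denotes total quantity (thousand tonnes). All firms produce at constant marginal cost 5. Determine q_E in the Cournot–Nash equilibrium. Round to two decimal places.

Each firm earns π_i = (393 - 0.5Q)q_i - 5q_i.
Setting ∂π_i/∂q_i = 0 with rivals' quantities fixed: 388 - q_i - (1/2)q_j = 0.
By symmetry each firm produces the same amount; substituting q_j = q_i yields q_i = 388/(3/2) = 776/3.

258.67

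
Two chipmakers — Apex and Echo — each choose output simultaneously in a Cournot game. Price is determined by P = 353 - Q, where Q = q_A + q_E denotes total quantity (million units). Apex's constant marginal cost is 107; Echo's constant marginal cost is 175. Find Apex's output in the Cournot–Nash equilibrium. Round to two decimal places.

Apex's profit: π_A = (353 - Q)q_A - (107q_A). Setting ∂π_A/∂q_A = 0: 246 - 2q_A - (q_E) = 0.
Echo's profit: π_E = (353 - Q)q_E - (175q_E). Setting ∂π_E/∂q_E = 0: 178 - 2q_E - (q_A) = 0.
Rearranging gives the reaction functions q_A = (246 - q_E)/2 and q_E = (178 - q_A)/2.
Solving the pair: q_A = 314/3, q_E = 110/3.

104.67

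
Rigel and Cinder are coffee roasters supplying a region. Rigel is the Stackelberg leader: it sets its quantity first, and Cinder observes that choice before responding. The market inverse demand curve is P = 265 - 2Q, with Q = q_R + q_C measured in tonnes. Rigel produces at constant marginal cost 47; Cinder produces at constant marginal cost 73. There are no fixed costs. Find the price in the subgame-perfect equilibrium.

108

The follower Cinder best-responds to any q_R: π_C = (265 - 2Q)q_C - 73q_C.
∂π_C/∂q_C = 192 - 2q_R - 4q_C = 0 gives the reaction function q_C = (192 - 2q_R)/4.
Rigel substitutes q_C(q_R) into its own profit: π_R = q_R(265 - 2q_R - (192 - 2q_R)/2) - 47q_R = (169 - q_R)q_R - 47q_R.
The leader's first-order condition 122 - 2q_R = 0 yields q_R = 61.
Then q_C = (192 - 2·61)/4 = 35/2.
Total output Q = 157/2, so price P = 265 - 2·(157/2) = 108.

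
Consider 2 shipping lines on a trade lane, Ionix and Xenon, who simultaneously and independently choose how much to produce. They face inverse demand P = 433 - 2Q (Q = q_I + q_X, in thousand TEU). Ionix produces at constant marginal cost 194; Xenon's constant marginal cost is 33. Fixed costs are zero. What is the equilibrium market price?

Ionix's profit: π_I = (433 - 2Q)q_I - (194q_I). Setting ∂π_I/∂q_I = 0: 239 - 4q_I - 2(q_X) = 0.
Xenon's profit: π_X = (433 - 2Q)q_X - (33q_X). Setting ∂π_X/∂q_X = 0: 400 - 4q_X - 2(q_I) = 0.
Best responses: q_I = (239 - 2q_X)/4, q_X = (400 - 2q_I)/4.
Substituting one into the other gives q_I = 13 and q_X = 187/2.
Total output Q = 213/2, so price P = 433 - 2·(213/2) = 220.

220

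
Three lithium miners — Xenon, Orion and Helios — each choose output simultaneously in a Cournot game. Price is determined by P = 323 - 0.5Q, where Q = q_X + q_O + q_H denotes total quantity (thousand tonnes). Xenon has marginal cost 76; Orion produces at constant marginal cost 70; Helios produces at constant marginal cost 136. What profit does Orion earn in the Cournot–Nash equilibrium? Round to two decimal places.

13203.13

Xenon's profit: π_X = (323 - 0.5Q)q_X - (76q_X). Setting ∂π_X/∂q_X = 0: 247 - q_X - (1/2)(q_O + q_H) = 0.
Orion's profit: π_O = (323 - 0.5Q)q_O - (70q_O). Setting ∂π_O/∂q_O = 0: 253 - q_O - (1/2)(q_X + q_H) = 0.
Helios's first-order condition: 187 - q_H - (1/2)(q_X + q_O) = 0.
Adding the 3 first-order conditions: 687 − 2Q = 0, so Q = 687/2.
Back-substituting: q_X = (247 − 687/4)/(1/2) = 301/2, q_O = (253 − 687/4)/(1/2) = 325/2, q_H = (187 − 687/4)/(1/2) = 61/2.
Price P = 323 - (1/2)·(687/2) = 605/4.
Orion's profit: (605/4 - 70)·(325/2) = 13203.1250.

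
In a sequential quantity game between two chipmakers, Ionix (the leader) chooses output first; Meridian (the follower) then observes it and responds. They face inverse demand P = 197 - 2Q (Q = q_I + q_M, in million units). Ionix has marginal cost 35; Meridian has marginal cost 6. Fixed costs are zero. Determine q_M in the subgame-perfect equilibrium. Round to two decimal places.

Solve by backward induction. Given q_I, the follower Meridian maximises π_M = (197 - 2q_I - 2q_M)q_M - 6q_M.
Setting the follower's marginal profit to zero, 191 - 2q_I - 4q_M = 0, i.e. q_M = (191 - 2q_I)/4.
Ionix substitutes q_M(q_I) into its own profit: π_I = q_I(197 - 2q_I - (191 - 2q_I)/2) - 35q_I = (203/2 - q_I)q_I - 35q_I.
Leader FOC: 133/2 - 2q_I = 0, so q_I = 133/4.
Then q_M = (191 - 2·(133/4))/4 = 249/8.

31.13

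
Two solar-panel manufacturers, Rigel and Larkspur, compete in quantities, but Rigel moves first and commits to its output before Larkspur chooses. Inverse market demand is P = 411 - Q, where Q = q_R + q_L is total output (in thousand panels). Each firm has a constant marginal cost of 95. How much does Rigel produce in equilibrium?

158

The follower Larkspur best-responds to any q_R: π_L = (411 - Q)q_L - 95q_L.
Follower FOC: 316 - q_R - 2q_L = 0, so q_L(q_R) = (316 - q_R)/2.
Rigel substitutes q_L(q_R) into its own profit: π_R = q_R(411 - q_R - (316 - q_R)/2) - 95q_R = (253 - (1/2)q_R)q_R - 95q_R.
Leader FOC: 158 - q_R = 0, so q_R = 158.
Then q_L = (316 - 158)/2 = 79.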